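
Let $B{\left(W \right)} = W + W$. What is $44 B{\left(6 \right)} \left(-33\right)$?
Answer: $-17424$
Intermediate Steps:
$B{\left(W \right)} = 2 W$
$44 B{\left(6 \right)} \left(-33\right) = 44 \cdot 2 \cdot 6 \left(-33\right) = 44 \cdot 12 \left(-33\right) = 528 \left(-33\right) = -17424$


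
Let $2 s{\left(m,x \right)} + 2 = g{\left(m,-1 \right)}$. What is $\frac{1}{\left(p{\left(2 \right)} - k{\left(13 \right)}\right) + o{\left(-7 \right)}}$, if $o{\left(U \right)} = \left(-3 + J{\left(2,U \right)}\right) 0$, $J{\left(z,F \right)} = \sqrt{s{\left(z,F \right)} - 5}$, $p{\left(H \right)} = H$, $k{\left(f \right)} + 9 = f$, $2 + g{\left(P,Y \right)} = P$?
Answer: $- \frac{1}{2} \approx -0.5$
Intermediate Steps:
$g{\left(P,Y \right)} = -2 + P$
$k{\left(f \right)} = -9 + f$
$s{\left(m,x \right)} = -2 + \frac{m}{2}$ ($s{\left(m,x \right)} = -1 + \frac{-2 + m}{2} = -1 + \left(-1 + \frac{m}{2}\right) = -2 + \frac{m}{2}$)
$J{\left(z,F \right)} = \sqrt{-7 + \frac{z}{2}}$ ($J{\left(z,F \right)} = \sqrt{\left(-2 + \frac{z}{2}\right) - 5} = \sqrt{-7 + \frac{z}{2}}$)
$o{\left(U \right)} = 0$ ($o{\left(U \right)} = \left(-3 + \frac{\sqrt{-28 + 2 \cdot 2}}{2}\right) 0 = \left(-3 + \frac{\sqrt{-28 + 4}}{2}\right) 0 = \left(-3 + \frac{\sqrt{-24}}{2}\right) 0 = \left(-3 + \frac{2 i \sqrt{6}}{2}\right) 0 = \left(-3 + i \sqrt{6}\right) 0 = 0$)
$\frac{1}{\left(p{\left(2 \right)} - k{\left(13 \right)}\right) + o{\left(-7 \right)}} = \frac{1}{\left(2 - \left(-9 + 13\right)\right) + 0} = \frac{1}{\left(2 - 4\right) + 0} = \frac{1}{-2 + 0} = \frac{1}{-2} = - \frac{1}{2}$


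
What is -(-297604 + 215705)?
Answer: 81899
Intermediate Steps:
-(-297604 + 215705) = -1*(-81899) = 81899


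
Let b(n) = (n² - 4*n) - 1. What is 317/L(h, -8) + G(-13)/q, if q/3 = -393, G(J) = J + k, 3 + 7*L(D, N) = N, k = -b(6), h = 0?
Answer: -871979/4323 ≈ -201.71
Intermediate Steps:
b(n) = -1 + n² - 4*n
k = -11 (k = -(-1 + 6² - 4*6) = -(-1 + 36 - 24) = -1*11 = -11)
L(D, N) = -3/7 + N/7
G(J) = -11 + J (G(J) = J - 11 = -11 + J)
q = -1179 (q = 3*(-393) = -1179)
317/L(h, -8) + G(-13)/q = 317/(-3/7 + (⅐)*(-8)) + (-11 - 13)/(-1179) = 317/(-3/7 - 8/7) - 24*(-1/1179) = 317/(-11/7) + 8/393 = 317*(-7/11) + 8/393 = -2219/11 + 8/393 = -871979/4323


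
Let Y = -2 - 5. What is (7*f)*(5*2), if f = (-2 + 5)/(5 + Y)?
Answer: -105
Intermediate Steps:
Y = -7
f = -3/2 (f = (-2 + 5)/(5 - 7) = 3/(-2) = 3*(-1/2) = -3/2 ≈ -1.5000)
(7*f)*(5*2) = (7*(-3/2))*(5*2) = -21/2*10 = -105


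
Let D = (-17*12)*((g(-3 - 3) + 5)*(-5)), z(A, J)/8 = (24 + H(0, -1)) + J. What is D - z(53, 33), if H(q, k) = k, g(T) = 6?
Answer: 10772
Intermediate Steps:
z(A, J) = 184 + 8*J (z(A, J) = 8*((24 - 1) + J) = 8*(23 + J) = 184 + 8*J)
D = 11220 (D = (-17*12)*((6 + 5)*(-5)) = -2244*(-5) = -204*(-55) = 11220)
D - z(53, 33) = 11220 - (184 + 8*33) = 11220 - (184 + 264) = 11220 - 1*448 = 11220 - 448 = 10772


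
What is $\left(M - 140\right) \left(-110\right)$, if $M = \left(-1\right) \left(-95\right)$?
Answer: $4950$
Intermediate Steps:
$M = 95$
$\left(M - 140\right) \left(-110\right) = \left(95 - 140\right) \left(-110\right) = \left(-45\right) \left(-110\right) = 4950$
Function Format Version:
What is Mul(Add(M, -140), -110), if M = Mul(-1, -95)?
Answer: 4950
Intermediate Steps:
M = 95
Mul(Add(M, -140), -110) = Mul(Add(95, -140), -110) = Mul(-45, -110) = 4950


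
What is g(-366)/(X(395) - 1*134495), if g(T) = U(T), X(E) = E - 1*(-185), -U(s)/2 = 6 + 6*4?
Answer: 12/26783 ≈ 0.00044805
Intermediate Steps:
U(s) = -60 (U(s) = -2*(6 + 6*4) = -2*(6 + 24) = -2*30 = -60)
X(E) = 185 + E (X(E) = E + 185 = 185 + E)
g(T) = -60
g(-366)/(X(395) - 1*134495) = -60/((185 + 395) - 1*134495) = -60/(580 - 134495) = -60/(-133915) = -60*(-1/133915) = 12/26783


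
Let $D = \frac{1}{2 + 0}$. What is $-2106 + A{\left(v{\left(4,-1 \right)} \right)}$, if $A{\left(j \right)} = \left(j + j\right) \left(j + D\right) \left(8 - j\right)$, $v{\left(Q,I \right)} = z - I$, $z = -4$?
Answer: $-1941$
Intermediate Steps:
$D = \frac{1}{2} \approx 0.5$
$v{\left(Q,I \right)} = -4 - I$
$A{\left(j \right)} = 2 j \left(\frac{1}{2} + j\right) \left(8 - j\right)$ ($A{\left(j \right)} = \left(j + j\right) \left(j + \frac{1}{2}\right) \left(8 - j\right) = 2 j \left(\frac{1}{2} + j\right) \left(8 - j\right)$)
$-2106 + A{\left(v{\left(4,-1 \right)} \right)} = -2106 + \left(-4 - -1\right) \left(8 - 2 \left(-4 - -1\right)^{2} + 15 \left(-4 - -1\right)\right) = -2106 + \left(-4 + 1\right) \left(8 - 2 \left(-4 + 1\right)^{2} + 15 \left(-4 + 1\right)\right) = -2106 - 3 \left(8 - 2 \left(-3\right)^{2} + 15 \left(-3\right)\right) = -2106 - 3 \left(8 - 18 - 45\right) = -2106 - -165 = -2106 + 165 = -1941$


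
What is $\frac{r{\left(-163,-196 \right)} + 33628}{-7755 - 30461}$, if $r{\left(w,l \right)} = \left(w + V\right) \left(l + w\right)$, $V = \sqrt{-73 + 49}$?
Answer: $- \frac{92145}{38216} + \frac{359 i \sqrt{6}}{19108} \approx -2.4112 + 0.046021 i$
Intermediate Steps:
$V = 2 i \sqrt{6}$ ($V = \sqrt{-24} = 2 i \sqrt{6} \approx 4.899 i$)
$r{\left(w,l \right)} = \left(l + w\right) \left(w + 2 i \sqrt{6}\right)$ ($r{\left(w,l \right)} = \left(w + 2 i \sqrt{6}\right) \left(l + w\right) = \left(l + w\right) \left(w + 2 i \sqrt{6}\right)$)
$\frac{r{\left(-163,-196 \right)} + 33628}{-7755 - 30461} = \frac{\left(\left(-163\right)^{2} - -31948 + 2 i \left(-196\right) \sqrt{6} + 2 i \left(-163\right) \sqrt{6}\right) + 33628}{-7755 - 30461} = \frac{\left(26569 + 31948 - 392 i \sqrt{6} - 326 i \sqrt{6}\right) + 33628}{-38216} = \left(\left(58517 - 718 i \sqrt{6}\right) + 33628\right) \left(- \frac{1}{38216}\right) = \left(92145 - 718 i \sqrt{6}\right) \left(- \frac{1}{38216}\right) = - \frac{92145}{38216} + \frac{359 i \sqrt{6}}{19108}$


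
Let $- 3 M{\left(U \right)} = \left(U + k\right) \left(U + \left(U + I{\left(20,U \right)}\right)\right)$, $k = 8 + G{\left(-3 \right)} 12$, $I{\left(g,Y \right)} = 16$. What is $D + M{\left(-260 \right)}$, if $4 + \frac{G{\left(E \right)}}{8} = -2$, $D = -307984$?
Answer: $-447088$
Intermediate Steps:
$G{\left(E \right)} = -48$ ($G{\left(E \right)} = -32 + 8 \left(-2\right) = -32 - 16 = -48$)
$k = -568$ ($k = 8 - 576 = -568$)
$M{\left(U \right)} = - \frac{\left(-568 + U\right) \left(16 + 2 U\right)}{3}$ ($M{\left(U \right)} = - \frac{\left(U - 568\right) \left(U + \left(U + 16\right)\right)}{3} = - \frac{\left(-568 + U\right) \left(U + \left(16 + U\right)\right)}{3} = - \frac{\left(-568 + U\right) \left(16 + 2 U\right)}{3}$)
$D + M{\left(-260 \right)} = -307984 + \left(\frac{9088}{3} - \frac{2 \left(-260\right)^{2}}{3} + \frac{1120}{3} \left(-260\right)\right) = -307984 - 139104 = -447088$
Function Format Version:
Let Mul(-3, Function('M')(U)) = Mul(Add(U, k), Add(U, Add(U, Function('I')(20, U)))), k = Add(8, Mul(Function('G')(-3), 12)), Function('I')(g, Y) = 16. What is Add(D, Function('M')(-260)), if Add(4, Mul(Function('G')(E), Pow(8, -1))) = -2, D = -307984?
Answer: -447088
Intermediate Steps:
Function('G')(E) = -48 (Function('G')(E) = Add(-32, Mul(8, -2)) = Add(-32, -16) = -48)
k = -568 (k = Add(8, Mul(-48, 12)) = Add(8, -576) = -568)
Function('M')(U) = Mul(Rational(-1, 3), Add(-568, U), Add(16, Mul(2, U))) (Function('M')(U) = Mul(Rational(-1, 3), Mul(Add(U, -568), Add(U, Add(U, 16)))) = Mul(Rational(-1, 3), Mul(Add(-568, U), Add(U, Add(16, U)))) = Mul(Rational(-1, 3), Mul(Add(-568, U), Add(16, Mul(2, U)))) = Mul(Rational(-1, 3), Add(-568, U), Add(16, Mul(2, U))))
Add(D, Function('M')(-260)) = Add(-307984, Add(Rational(9088, 3), Mul(Rational(-2, 3), Pow(-260, 2)), Mul(Rational(1120, 3), -260))) = Add(-307984, Add(Rational(9088, 3), Mul(Rational(-2, 3), 67600), Rational(-291200, 3))) = Add(-307984, Add(Rational(9088, 3), Rational(-135200, 3), Rational(-291200, 3))) = Add(-307984, -139104) = -447088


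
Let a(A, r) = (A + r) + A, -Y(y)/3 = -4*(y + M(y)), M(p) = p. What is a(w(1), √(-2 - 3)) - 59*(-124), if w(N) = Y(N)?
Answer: 7364 + I*√5 ≈ 7364.0 + 2.2361*I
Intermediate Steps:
Y(y) = 24*y (Y(y) = -(-12)*(y + y) = -(-12)*2*y = -(-24)*y = 24*y)
w(N) = 24*N
a(A, r) = r + 2*A
a(w(1), √(-2 - 3)) - 59*(-124) = (√(-2 - 3) + 2*(24*1)) - 59*(-124) = (√(-5) + 2*24) + 7316 = (I*√5 + 48) + 7316 = (48 + I*√5) + 7316 = 7364 + I*√5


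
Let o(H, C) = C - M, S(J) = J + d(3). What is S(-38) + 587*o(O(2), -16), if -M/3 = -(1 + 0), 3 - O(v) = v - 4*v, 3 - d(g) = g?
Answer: -11191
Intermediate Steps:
d(g) = 3 - g
O(v) = 3 + 3*v (O(v) = 3 - (v - 4*v) = 3 - (-3)*v = 3 + 3*v)
M = 3 (M = -(-3)*(1 + 0) = -(-3) = -3*(-1) = 3)
S(J) = J (S(J) = J + (3 - 1*3) = J + (3 - 3) = J + 0 = J)
o(H, C) = -3 + C (o(H, C) = C - 1*3 = C - 3 = -3 + C)
S(-38) + 587*o(O(2), -16) = -38 + 587*(-3 - 16) = -38 + 587*(-19) = -38 - 11153 = -11191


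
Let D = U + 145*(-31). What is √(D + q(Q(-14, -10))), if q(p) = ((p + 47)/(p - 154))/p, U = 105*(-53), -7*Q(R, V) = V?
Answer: I*√31874807990/1780 ≈ 100.3*I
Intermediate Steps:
Q(R, V) = -V/7
U = -5565
q(p) = (47 + p)/(p*(-154 + p)) (q(p) = ((47 + p)/(-154 + p))/p = (47 + p)/(p*(-154 + p)))
D = -10060 (D = -5565 + 145*(-31) = -5565 - 4495 = -10060)
√(D + q(Q(-14, -10))) = √(-10060 + (47 - ⅐*(-10))/(((-⅐*(-10)))*(-154 - ⅐*(-10)))) = √(-10060 + (47 + 10/7)/((10/7)*(-154 + 10/7))) = √(-10060 + (7/10)*(339/7)/(-1068/7)) = √(-10060 + (7/10)*(-7/1068)*(339/7)) = √(-10060 - 791/3560) = √(-35814391/3560) = I*√31874807990/1780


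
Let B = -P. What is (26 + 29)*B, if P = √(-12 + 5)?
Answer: -55*I*√7 ≈ -145.52*I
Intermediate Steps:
P = I*√7 (P = √(-7) = I*√7 ≈ 2.6458*I)
B = -I*√7 ≈ -2.6458*I
(26 + 29)*B = (26 + 29)*(-I*√7) = 55*(-I*√7) = -55*I*√7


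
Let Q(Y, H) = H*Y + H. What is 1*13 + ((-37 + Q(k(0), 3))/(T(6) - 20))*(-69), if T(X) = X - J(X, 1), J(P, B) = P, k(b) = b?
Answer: -1043/10 ≈ -104.30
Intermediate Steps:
Q(Y, H) = H + H*Y
T(X) = 0 (T(X) = X - X = 0)
1*13 + ((-37 + Q(k(0), 3))/(T(6) - 20))*(-69) = 1*13 + ((-37 + 3*(1 + 0))/(0 - 20))*(-69) = 13 + ((-37 + 3*1)/(-20))*(-69) = 13 + ((-37 + 3)*(-1/20))*(-69) = 13 - 34*(-1/20)*(-69) = 13 + (17/10)*(-69) = 13 - 1173/10 = -1043/10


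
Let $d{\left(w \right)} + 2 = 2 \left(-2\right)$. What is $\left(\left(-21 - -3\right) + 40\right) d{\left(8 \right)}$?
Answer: $-132$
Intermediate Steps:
$d{\left(w \right)} = -6$ ($d{\left(w \right)} = -2 + 2 \left(-2\right) = -2 - 4 = -6$)
$\left(\left(-21 - -3\right) + 40\right) d{\left(8 \right)} = \left(\left(-21 - -3\right) + 40\right) \left(-6\right) = \left(\left(-21 + 3\right) + 40\right) \left(-6\right) = \left(-18 + 40\right) \left(-6\right) = 22 \left(-6\right) = -132$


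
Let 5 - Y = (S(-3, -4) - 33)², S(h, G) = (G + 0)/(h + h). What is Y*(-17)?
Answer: 159188/9 ≈ 17688.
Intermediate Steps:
S(h, G) = G/(2*h) (S(h, G) = G/((2*h)) = G*(1/(2*h)) = G/(2*h))
Y = -9364/9 (Y = 5 - ((½)*(-4)/(-3) - 33)² = 5 - ((½)*(-4)*(-⅓) - 33)² = 5 - (⅔ - 33)² = 5 - (-97/3)² = 5 - 1*9409/9 = 5 - 9409/9 = -9364/9 ≈ -1040.4)
Y*(-17) = -9364/9*(-17) = 159188/9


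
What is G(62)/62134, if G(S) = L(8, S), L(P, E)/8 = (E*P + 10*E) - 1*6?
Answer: 4440/31067 ≈ 0.14292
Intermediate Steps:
L(P, E) = -48 + 80*E + 8*E*P (L(P, E) = 8*((E*P + 10*E) - 1*6) = 8*((10*E + E*P) - 6) = 8*(-6 + 10*E + E*P) = -48 + 80*E + 8*E*P)
G(S) = -48 + 144*S (G(S) = -48 + 80*S + 8*S*8 = -48 + 80*S + 64*S = -48 + 144*S)
G(62)/62134 = (-48 + 144*62)/62134 = (-48 + 8928)*(1/62134) = 8880*(1/62134) = 4440/31067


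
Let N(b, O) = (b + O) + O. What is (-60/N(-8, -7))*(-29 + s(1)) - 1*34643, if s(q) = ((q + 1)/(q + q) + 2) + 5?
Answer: -381703/11 ≈ -34700.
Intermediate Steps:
N(b, O) = b + 2*O (N(b, O) = (O + b) + O = b + 2*O)
s(q) = 7 + (1 + q)/(2*q) (s(q) = ((1 + q)/((2*q)) + 2) + 5 = ((1 + q)*(1/(2*q)) + 2) + 5 = ((1 + q)/(2*q) + 2) + 5 = (2 + (1 + q)/(2*q)) + 5 = 7 + (1 + q)/(2*q))
(-60/N(-8, -7))*(-29 + s(1)) - 1*34643 = (-60/(-8 + 2*(-7)))*(-29 + (1/2)*(1 + 15*1)/1) - 1*34643 = (-60/(-8 - 14))*(-29 + (1/2)*1*(1 + 15)) - 34643 = (-60/(-22))*(-29 + (1/2)*1*16) - 34643 = (-60*(-1/22))*(-29 + 8) - 34643 = (30/11)*(-21) - 34643 = -630/11 - 34643 = -381703/11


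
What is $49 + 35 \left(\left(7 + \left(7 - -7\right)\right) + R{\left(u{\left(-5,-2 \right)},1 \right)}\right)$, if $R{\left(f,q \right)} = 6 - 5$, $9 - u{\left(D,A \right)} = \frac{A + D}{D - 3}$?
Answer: $819$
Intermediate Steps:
$u{\left(D,A \right)} = 9 - \frac{A + D}{-3 + D}$ ($u{\left(D,A \right)} = 9 - \frac{A + D}{D - 3} = 9 - \frac{A + D}{-3 + D}$)
$R{\left(f,q \right)} = 1$
$49 + 35 \left(\left(7 + \left(7 - -7\right)\right) + R{\left(u{\left(-5,-2 \right)},1 \right)}\right) = 49 + 35 \left(\left(7 + \left(7 - -7\right)\right) + 1\right) = 49 + 35 \left(\left(7 + \left(7 + 7\right)\right) + 1\right) = 49 + 35 \left(\left(7 + 14\right) + 1\right) = 49 + 35 \left(21 + 1\right) = 49 + 35 \cdot 22 = 49 + 770 = 819$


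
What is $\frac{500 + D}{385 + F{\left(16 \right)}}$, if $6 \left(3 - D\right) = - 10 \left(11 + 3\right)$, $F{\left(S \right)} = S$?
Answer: $\frac{1579}{1203} \approx 1.3126$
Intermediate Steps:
$D = \frac{79}{3}$ ($D = 3 - \frac{\left(-10\right) \left(11 + 3\right)}{6} = 3 - \frac{\left(-10\right) 14}{6} = 3 - - \frac{70}{3} = 3 + \frac{70}{3} = \frac{79}{3} \approx 26.333$)
$\frac{500 + D}{385 + F{\left(16 \right)}} = \frac{500 + \frac{79}{3}}{385 + 16} = \frac{1579}{3 \cdot 401} = \frac{1579}{3} \cdot \frac{1}{401} = \frac{1579}{1203}$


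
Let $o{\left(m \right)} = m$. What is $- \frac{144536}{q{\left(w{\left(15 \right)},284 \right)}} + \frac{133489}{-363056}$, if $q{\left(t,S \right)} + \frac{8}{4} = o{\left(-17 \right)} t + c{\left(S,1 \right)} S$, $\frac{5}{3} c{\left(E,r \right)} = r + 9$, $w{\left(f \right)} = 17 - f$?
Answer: $- \frac{13174330417}{151394352} \approx -87.02$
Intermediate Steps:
$c{\left(E,r \right)} = \frac{27}{5} + \frac{3 r}{5}$ ($c{\left(E,r \right)} = \frac{3 \left(r + 9\right)}{5} = \frac{3 \left(9 + r\right)}{5} = \frac{27}{5} + \frac{3 r}{5}$)
$q{\left(t,S \right)} = -2 - 17 t + 6 S$ ($q{\left(t,S \right)} = -2 + \left(- 17 t + \left(\frac{27}{5} + \frac{3}{5} \cdot 1\right) S\right) = -2 + \left(- 17 t + \left(\frac{27}{5} + \frac{3}{5}\right) S\right) = -2 + \left(- 17 t + 6 S\right) = -2 - 17 t + 6 S$)
$- \frac{144536}{q{\left(w{\left(15 \right)},284 \right)}} + \frac{133489}{-363056} = - \frac{144536}{-2 - 17 \left(17 - 15\right) + 6 \cdot 284} + \frac{133489}{-363056} = - \frac{144536}{-2 - 17 \left(17 - 15\right) + 1704} + 133489 \left(- \frac{1}{363056}\right) = - \frac{144536}{-2 - 34 + 1704} - \frac{133489}{363056} = - \frac{144536}{1668} - \frac{133489}{363056} = \left(-144536\right) \frac{1}{1668} - \frac{133489}{363056} = - \frac{36134}{417} - \frac{133489}{363056} = - \frac{13174330417}{151394352}$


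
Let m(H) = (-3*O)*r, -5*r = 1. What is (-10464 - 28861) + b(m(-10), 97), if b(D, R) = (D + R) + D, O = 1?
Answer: -196134/5 ≈ -39227.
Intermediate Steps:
r = -1/5 (r = -1/5*1 = -1/5 ≈ -0.20000)
m(H) = 3/5 (m(H) = -3*1*(-1/5) = -3*(-1/5) = 3/5)
b(D, R) = R + 2*D
(-10464 - 28861) + b(m(-10), 97) = (-10464 - 28861) + (97 + 2*(3/5)) = -39325 + (97 + 6/5) = -39325 + 491/5 = -196134/5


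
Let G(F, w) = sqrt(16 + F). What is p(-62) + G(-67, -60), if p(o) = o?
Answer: -62 + I*sqrt(51) ≈ -62.0 + 7.1414*I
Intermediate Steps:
p(-62) + G(-67, -60) = -62 + sqrt(16 - 67) = -62 + sqrt(-51) = -62 + I*sqrt(51)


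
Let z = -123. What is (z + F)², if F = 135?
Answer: 144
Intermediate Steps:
(z + F)² = (-123 + 135)² = 12² = 144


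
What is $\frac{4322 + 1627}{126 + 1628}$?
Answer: $\frac{5949}{1754} \approx 3.3917$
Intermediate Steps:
$\frac{4322 + 1627}{126 + 1628} = \frac{5949}{1754}$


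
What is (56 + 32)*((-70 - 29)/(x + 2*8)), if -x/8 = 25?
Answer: 1089/23 ≈ 47.348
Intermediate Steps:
x = -200 (x = -8*25 = -200)
(56 + 32)*((-70 - 29)/(x + 2*8)) = (56 + 32)*((-70 - 29)/(-200 + 2*8)) = 88*(-99/(-200 + 16)) = 88*(-99/(-184)) = 88*(-99*(-1/184)) = 88*(99/184) = 1089/23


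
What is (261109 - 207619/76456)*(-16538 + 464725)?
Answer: 8947220761649895/76456 ≈ 1.1702e+11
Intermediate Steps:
(261109 - 207619/76456)*(-16538 + 464725) = (261109 - 207619*1/76456)*448187 = (261109 - 207619/76456)*448187 = (19963142085/76456)*448187 = 8947220761649895/76456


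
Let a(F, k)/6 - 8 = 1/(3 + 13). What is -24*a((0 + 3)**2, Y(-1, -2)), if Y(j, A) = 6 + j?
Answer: -1161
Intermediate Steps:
a(F, k) = 387/8 (a(F, k) = 48 + 6/(3 + 13) = 48 + 6/16 = 48 + 6*(1/16) = 48 + 3/8 = 387/8)
-24*a((0 + 3)**2, Y(-1, -2)) = -24*387/8 = -1161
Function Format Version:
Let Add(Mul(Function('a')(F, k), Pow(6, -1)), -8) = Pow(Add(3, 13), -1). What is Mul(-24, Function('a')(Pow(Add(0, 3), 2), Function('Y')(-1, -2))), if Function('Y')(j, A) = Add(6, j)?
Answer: -1161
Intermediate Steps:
Function('a')(F, k) = Rational(387, 8) (Function('a')(F, k) = Add(48, Mul(6, Pow(Add(3, 13), -1))) = Add(48, Mul(6, Pow(16, -1))) = Add(48, Mul(6, Rational(1, 16))) = Add(48, Rational(3, 8)) = Rational(387, 8))
Mul(-24, Function('a')(Pow(Add(0, 3), 2), Function('Y')(-1, -2))) = Mul(-24, Rational(387, 8)) = -1161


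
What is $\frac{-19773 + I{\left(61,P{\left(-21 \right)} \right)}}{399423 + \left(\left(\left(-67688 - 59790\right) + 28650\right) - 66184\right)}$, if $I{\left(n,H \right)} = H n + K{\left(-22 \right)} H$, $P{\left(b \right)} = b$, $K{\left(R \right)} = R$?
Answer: $- \frac{6864}{78137} \approx -0.087846$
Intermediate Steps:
$I{\left(n,H \right)} = - 22 H + H n$ ($I{\left(n,H \right)} = H n - 22 H = - 22 H + H n$)
$\frac{-19773 + I{\left(61,P{\left(-21 \right)} \right)}}{399423 + \left(\left(\left(-67688 - 59790\right) + 28650\right) - 66184\right)} = \frac{-19773 - 21 \left(-22 + 61\right)}{399423 + \left(\left(\left(-67688 - 59790\right) + 28650\right) - 66184\right)} = \frac{-19773 - 819}{399423 + \left(\left(\left(-67688 - 59790\right) + 28650\right) - 66184\right)} = \frac{-19773 - 819}{399423 + \left(\left(-127478 + 28650\right) - 66184\right)} = - \frac{20592}{399423 - 165012} = - \frac{20592}{234411} = \left(-20592\right) \frac{1}{234411} = - \frac{6864}{78137}$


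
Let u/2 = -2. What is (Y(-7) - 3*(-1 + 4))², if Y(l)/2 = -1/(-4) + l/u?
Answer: 25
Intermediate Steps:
u = -4 (u = 2*(-2) = -4)
Y(l) = ½ - l/2 (Y(l) = 2*(-1/(-4) + l/(-4)) = 2*(-1*(-¼) + l*(-¼)) = 2*(¼ - l/4) = ½ - l/2)
(Y(-7) - 3*(-1 + 4))² = ((½ - ½*(-7)) - 3*(-1 + 4))² = ((½ + 7/2) - 3*3)² = (4 - 9)² = (-5)² = 25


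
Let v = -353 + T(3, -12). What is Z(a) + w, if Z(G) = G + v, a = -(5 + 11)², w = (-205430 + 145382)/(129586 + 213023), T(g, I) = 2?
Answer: -69341237/114203 ≈ -607.17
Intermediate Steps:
w = -20016/114203 (w = -60048/342609 = -60048*1/342609 = -20016/114203 ≈ -0.17527)
v = -351 (v = -353 + 2 = -351)
a = -256 (a = -1*16² = -1*256 = -256)
Z(G) = -351 + G (Z(G) = G - 351 = -351 + G)
Z(a) + w = (-351 - 256) - 20016/114203 = -607 - 20016/114203 = -69341237/114203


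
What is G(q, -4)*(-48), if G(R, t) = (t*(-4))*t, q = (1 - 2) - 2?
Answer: 3072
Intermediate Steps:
q = -3 (q = -1 - 2 = -3)
G(R, t) = -4*t² (G(R, t) = (-4*t)*t = -4*t²)
G(q, -4)*(-48) = -4*(-4)²*(-48) = -4*16*(-48) = -64*(-48) = 3072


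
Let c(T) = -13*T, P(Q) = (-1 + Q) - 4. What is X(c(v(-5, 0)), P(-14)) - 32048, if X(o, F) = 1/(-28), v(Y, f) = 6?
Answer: -897345/28 ≈ -32048.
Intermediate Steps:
P(Q) = -5 + Q
X(o, F) = -1/28
X(c(v(-5, 0)), P(-14)) - 32048 = -1/28 - 32048 = -897345/28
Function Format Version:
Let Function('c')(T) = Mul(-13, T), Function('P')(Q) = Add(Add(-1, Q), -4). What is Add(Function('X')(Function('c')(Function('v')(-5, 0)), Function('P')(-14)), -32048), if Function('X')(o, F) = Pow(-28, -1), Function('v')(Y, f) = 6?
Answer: Rational(-897345, 28) ≈ -32048.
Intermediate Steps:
Function('P')(Q) = Add(-5, Q)
Function('X')(o, F) = Rational(-1, 28)
Add(Function('X')(Function('c')(Function('v')(-5, 0)), Function('P')(-14)), -32048) = Add(Rational(-1, 28), -32048) = Rational(-897345, 28)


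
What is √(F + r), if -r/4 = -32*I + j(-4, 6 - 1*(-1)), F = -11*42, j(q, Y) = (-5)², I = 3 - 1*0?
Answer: I*√178 ≈ 13.342*I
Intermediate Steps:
I = 3 (I = 3 + 0 = 3)
j(q, Y) = 25
F = -462
r = 284 (r = -4*(-32*3 + 25) = -4*(-96 + 25) = -4*(-71) = 284)
√(F + r) = √(-462 + 284) = √(-178) = I*√178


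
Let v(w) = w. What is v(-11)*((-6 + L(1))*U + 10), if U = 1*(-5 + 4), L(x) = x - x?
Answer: -176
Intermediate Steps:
L(x) = 0
U = -1 (U = 1*(-1) = -1)
v(-11)*((-6 + L(1))*U + 10) = -11*((-6 + 0)*(-1) + 10) = -11*(-6*(-1) + 10) = -11*(6 + 10) = -11*16 = -176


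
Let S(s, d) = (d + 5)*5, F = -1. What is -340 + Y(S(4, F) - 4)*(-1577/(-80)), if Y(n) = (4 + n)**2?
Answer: 7545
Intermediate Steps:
S(s, d) = 25 + 5*d (S(s, d) = (5 + d)*5 = 25 + 5*d)
-340 + Y(S(4, F) - 4)*(-1577/(-80)) = -340 + (4 + ((25 + 5*(-1)) - 4))**2*(-1577/(-80)) = -340 + (4 + ((25 - 5) - 4))**2*(-1577*(-1/80)) = -340 + (4 + (20 - 4))**2*(1577/80) = -340 + (4 + 16)**2*(1577/80) = -340 + 20**2*(1577/80) = -340 + 400*(1577/80) = -340 + 7885 = 7545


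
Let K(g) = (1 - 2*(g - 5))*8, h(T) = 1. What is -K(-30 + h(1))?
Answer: -552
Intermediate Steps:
K(g) = 88 - 16*g (K(g) = (1 - 2*(-5 + g))*8 = (1 + (10 - 2*g))*8 = (11 - 2*g)*8 = 88 - 16*g)
-K(-30 + h(1)) = -(88 - 16*(-30 + 1)) = -(88 - 16*(-29)) = -(88 + 464) = -1*552 = -552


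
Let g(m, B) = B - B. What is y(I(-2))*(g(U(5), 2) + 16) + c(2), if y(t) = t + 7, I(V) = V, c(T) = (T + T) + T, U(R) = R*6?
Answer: 86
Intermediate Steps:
U(R) = 6*R
g(m, B) = 0
c(T) = 3*T (c(T) = 2*T + T = 3*T)
y(t) = 7 + t
y(I(-2))*(g(U(5), 2) + 16) + c(2) = (7 - 2)*(0 + 16) + 3*2 = 5*16 + 6 = 80 + 6 = 86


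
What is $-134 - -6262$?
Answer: $6128$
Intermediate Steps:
$-134 - -6262 = -134 + 6262 = 6128$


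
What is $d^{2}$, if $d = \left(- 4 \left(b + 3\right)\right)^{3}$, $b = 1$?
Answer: $16777216$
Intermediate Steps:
$d = -4096$ ($d = \left(- 4 \left(1 + 3\right)\right)^{3} = \left(\left(-4\right) 4\right)^{3} = \left(-16\right)^{3} = -4096$)
$d^{2} = \left(-4096\right)^{2} = 16777216$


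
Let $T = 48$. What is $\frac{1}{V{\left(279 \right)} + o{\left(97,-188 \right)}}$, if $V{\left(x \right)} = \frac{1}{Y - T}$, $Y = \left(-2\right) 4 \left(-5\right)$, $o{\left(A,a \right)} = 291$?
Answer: $\frac{8}{2327} \approx 0.0034379$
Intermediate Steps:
$Y = 40$ ($Y = \left(-8\right) \left(-5\right) = 40$)
$V{\left(x \right)} = - \frac{1}{8}$ ($V{\left(x \right)} = \frac{1}{40 - 48} = \frac{1}{-8} = - \frac{1}{8}$)
$\frac{1}{V{\left(279 \right)} + o{\left(97,-188 \right)}} = \frac{1}{- \frac{1}{8} + 291} = \frac{1}{\frac{2327}{8}} = \frac{8}{2327}$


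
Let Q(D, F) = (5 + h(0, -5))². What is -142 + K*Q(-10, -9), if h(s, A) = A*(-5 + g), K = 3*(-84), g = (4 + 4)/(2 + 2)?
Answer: -100942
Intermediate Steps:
g = 2 (g = 8/4 = 8*(¼) = 2)
K = -252
h(s, A) = -3*A (h(s, A) = A*(-5 + 2) = A*(-3) = -3*A)
Q(D, F) = 400 (Q(D, F) = (5 - 3*(-5))² = (5 + 15)² = 20² = 400)
-142 + K*Q(-10, -9) = -142 - 252*400 = -142 - 100800 = -100942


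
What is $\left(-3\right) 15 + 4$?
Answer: $-41$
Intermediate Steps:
$\left(-3\right) 15 + 4 = -45 + 4 = -41$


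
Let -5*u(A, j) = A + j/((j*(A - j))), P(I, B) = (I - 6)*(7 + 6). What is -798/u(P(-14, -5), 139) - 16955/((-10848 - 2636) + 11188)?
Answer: -1896326305/238189336 ≈ -7.9614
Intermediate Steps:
P(I, B) = -78 + 13*I (P(I, B) = (-6 + I)*13 = -78 + 13*I)
u(A, j) = -A/5 - 1/(5*(A - j)) (u(A, j) = -(A + j/((j*(A - j))))/5 = -(A + j*(1/(j*(A - j))))/5 = -(A + 1/(A - j))/5 = -A/5 - 1/(5*(A - j)))
-798/u(P(-14, -5), 139) - 16955/((-10848 - 2636) + 11188) = -798*5*((-78 + 13*(-14)) - 1*139)/(-1 - (-78 + 13*(-14))² + (-78 + 13*(-14))*139) - 16955/((-10848 - 2636) + 11188) = -798*5*((-78 - 182) - 139)/(-1 - (-78 - 182)² + (-78 - 182)*139) - 16955/(-13484 + 11188) = -798*5*(-260 - 139)/(-1 - 1*(-260)² - 260*139) - 16955/(-2296) = -798*(-1995/(-1 - 1*67600 - 36140)) - 16955*(-1/2296) = -798*(-1995/(-1 - 67600 - 36140)) + 16955/2296 = -798/((⅕)*(-1/399)*(-103741)) + 16955/2296 = -798/103741/1995 + 16955/2296 = -798*1995/103741 + 16955/2296 = -1592010/103741 + 16955/2296 = -1896326305/238189336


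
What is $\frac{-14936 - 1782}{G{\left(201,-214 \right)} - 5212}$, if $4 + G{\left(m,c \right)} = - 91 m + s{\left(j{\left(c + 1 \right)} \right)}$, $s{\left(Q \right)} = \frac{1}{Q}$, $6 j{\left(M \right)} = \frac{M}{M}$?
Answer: $\frac{16718}{23501} \approx 0.71137$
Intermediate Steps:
$j{\left(M \right)} = \frac{1}{6}$ ($j{\left(M \right)} = \frac{M \frac{1}{M}}{6} = \frac{1}{6} \cdot 1 = \frac{1}{6}$)
$G{\left(m,c \right)} = 2 - 91 m$ ($G{\left(m,c \right)} = -4 - \left(-6 + 91 m\right) = 2 - 91 m$)
$\frac{-14936 - 1782}{G{\left(201,-214 \right)} - 5212} = \frac{-14936 - 1782}{\left(2 - 18291\right) - 5212} = - \frac{16718}{\left(2 - 18291\right) - 5212} = - \frac{16718}{-18289 - 5212} = - \frac{16718}{-23501} = \left(-16718\right) \left(- \frac{1}{23501}\right) = \frac{16718}{23501}$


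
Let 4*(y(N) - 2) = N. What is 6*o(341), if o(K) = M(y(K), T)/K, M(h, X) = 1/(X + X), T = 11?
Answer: 3/3751 ≈ 0.00079979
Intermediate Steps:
y(N) = 2 + N/4
M(h, X) = 1/(2*X)
o(K) = 1/(22*K) (o(K) = ((½)/11)/K = ((½)*(1/11))/K = 1/(22*K))
6*o(341) = 6*((1/22)/341) = 6*((1/22)*(1/341)) = 6*(1/7502) = 3/3751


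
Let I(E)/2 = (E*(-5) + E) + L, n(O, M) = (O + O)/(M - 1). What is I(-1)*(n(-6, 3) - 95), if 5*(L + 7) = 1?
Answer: 2828/5 ≈ 565.60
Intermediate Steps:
L = -34/5 (L = -7 + (⅕)*1 = -7 + ⅕ = -34/5 ≈ -6.8000)
n(O, M) = 2*O/(-1 + M) (n(O, M) = (2*O)/(-1 + M) = 2*O/(-1 + M))
I(E) = -68/5 - 8*E (I(E) = 2*((E*(-5) + E) - 34/5) = 2*((-5*E + E) - 34/5) = 2*(-4*E - 34/5) = 2*(-34/5 - 4*E) = -68/5 - 8*E)
I(-1)*(n(-6, 3) - 95) = (-68/5 - 8*(-1))*(2*(-6)/(-1 + 3) - 95) = (-68/5 + 8)*(2*(-6)/2 - 95) = -28*(2*(-6)*(½) - 95)/5 = -28*(-6 - 95)/5 = -28/5*(-101) = 2828/5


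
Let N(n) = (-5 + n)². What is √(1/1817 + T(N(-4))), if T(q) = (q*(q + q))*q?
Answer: √3509093233115/1817 ≈ 1031.0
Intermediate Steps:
T(q) = 2*q³ (T(q) = (q*(2*q))*q = (2*q²)*q = 2*q³)
√(1/1817 + T(N(-4))) = √(1/1817 + 2*((-5 - 4)²)³) = √(1/1817 + 2*((-9)²)³) = √(1/1817 + 2*81³) = √(1/1817 + 2*531441) = √(1/1817 + 1062882) = √(1931256595/1817) = √3509093233115/1817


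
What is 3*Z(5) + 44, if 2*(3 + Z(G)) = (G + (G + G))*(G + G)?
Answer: 260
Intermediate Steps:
Z(G) = -3 + 3*G² (Z(G) = -3 + ((G + (G + G))*(G + G))/2 = -3 + ((G + 2*G)*(2*G))/2 = -3 + ((3*G)*(2*G))/2 = -3 + (6*G²)/2 = -3 + 3*G²)
3*Z(5) + 44 = 3*(-3 + 3*5²) + 44 = 3*(-3 + 3*25) + 44 = 3*(-3 + 75) + 44 = 3*72 + 44 = 216 + 44 = 260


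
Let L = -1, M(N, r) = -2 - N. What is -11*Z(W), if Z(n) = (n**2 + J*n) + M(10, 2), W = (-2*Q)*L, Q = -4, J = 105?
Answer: 8668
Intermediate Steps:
W = -8 (W = -2*(-4)*(-1) = 8*(-1) = -8)
Z(n) = -12 + n**2 + 105*n (Z(n) = (n**2 + 105*n) + (-2 - 1*10) = (n**2 + 105*n) + (-2 - 10) = (n**2 + 105*n) - 12 = -12 + n**2 + 105*n)
-11*Z(W) = -11*(-12 + (-8)**2 + 105*(-8)) = -11*(-12 + 64 - 840) = -11*(-788) = 8668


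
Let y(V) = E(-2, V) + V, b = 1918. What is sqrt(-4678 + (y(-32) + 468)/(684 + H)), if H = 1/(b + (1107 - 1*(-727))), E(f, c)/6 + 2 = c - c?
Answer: I*sqrt(30806394067994246)/2566369 ≈ 68.391*I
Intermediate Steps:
E(f, c) = -12 (E(f, c) = -12 + 6*(c - c) = -12 + 6*0 = -12 + 0 = -12)
y(V) = -12 + V
H = 1/3752 (H = 1/(1918 + (1107 - 1*(-727))) = 1/(1918 + (1107 + 727)) = 1/(1918 + 1834) = 1/3752 ≈ 0.00026652)
sqrt(-4678 + (y(-32) + 468)/(684 + H)) = sqrt(-4678 + ((-12 - 32) + 468)/(684 + 1/3752)) = sqrt(-4678 + (-44 + 468)/(2566369/3752)) = sqrt(-4678 + 424*(3752/2566369)) = sqrt(-4678 + 1590848/2566369) = sqrt(-12003883334/2566369) = I*sqrt(30806394067994246)/2566369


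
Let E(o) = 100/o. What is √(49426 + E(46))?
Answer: 4*√1634219/23 ≈ 222.32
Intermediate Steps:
√(49426 + E(46)) = √(49426 + 100/46) = √(49426 + 100*(1/46)) = √(49426 + 50/23) = √(1136848/23) = 4*√1634219/23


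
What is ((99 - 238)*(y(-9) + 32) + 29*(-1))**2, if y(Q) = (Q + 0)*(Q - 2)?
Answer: 332624644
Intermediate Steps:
y(Q) = Q*(-2 + Q)
((99 - 238)*(y(-9) + 32) + 29*(-1))**2 = ((99 - 238)*(-9*(-2 - 9) + 32) + 29*(-1))**2 = (-139*(-9*(-11) + 32) - 29)**2 = (-139*(99 + 32) - 29)**2 = (-139*131 - 29)**2 = (-18209 - 29)**2 = (-18238)**2 = 332624644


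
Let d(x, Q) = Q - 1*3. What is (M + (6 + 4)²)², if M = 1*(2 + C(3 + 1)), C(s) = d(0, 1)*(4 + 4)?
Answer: 7396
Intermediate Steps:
d(x, Q) = -3 + Q (d(x, Q) = Q - 3 = -3 + Q)
C(s) = -16 (C(s) = (-3 + 1)*(4 + 4) = -2*8 = -16)
M = -14 (M = 1*(2 - 16) = 1*(-14) = -14)
(M + (6 + 4)²)² = (-14 + (6 + 4)²)² = (-14 + 10²)² = (-14 + 100)² = 86² = 7396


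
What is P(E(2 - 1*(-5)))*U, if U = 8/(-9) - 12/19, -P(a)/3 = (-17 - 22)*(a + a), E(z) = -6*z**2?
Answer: 1987440/19 ≈ 1.0460e+5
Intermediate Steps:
P(a) = 234*a (P(a) = -3*(-17 - 22)*(a + a) = -(-117)*2*a = -(-234)*a = 234*a)
U = -260/171 (U = 8*(-1/9) - 12*1/19 = -8/9 - 12/19 = -260/171 ≈ -1.5205)
P(E(2 - 1*(-5)))*U = (234*(-6*(2 - 1*(-5))**2))*(-260/171) = (234*(-6*(2 + 5)**2))*(-260/171) = (234*(-6*7**2))*(-260/171) = (234*(-6*49))*(-260/171) = (234*(-294))*(-260/171) = -68796*(-260/171) = 1987440/19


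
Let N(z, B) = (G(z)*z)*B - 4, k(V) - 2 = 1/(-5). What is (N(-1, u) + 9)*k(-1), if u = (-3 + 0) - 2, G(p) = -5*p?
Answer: 54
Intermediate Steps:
k(V) = 9/5 (k(V) = 2 + 1/(-5) = 2 - ⅕ = 9/5)
u = -5 (u = -3 - 2 = -5)
N(z, B) = -4 - 5*B*z² (N(z, B) = ((-5*z)*z)*B - 4 = (-5*z²)*B - 4 = -5*B*z² - 4 = -4 - 5*B*z²)
(N(-1, u) + 9)*k(-1) = ((-4 - 5*(-5)*(-1)²) + 9)*(9/5) = ((-4 - 5*(-5)*1) + 9)*(9/5) = ((-4 + 25) + 9)*(9/5) = (21 + 9)*(9/5) = 30*(9/5) = 54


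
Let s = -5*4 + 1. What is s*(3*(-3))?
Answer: 171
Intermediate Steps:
s = -19 (s = -20 + 1 = -19)
s*(3*(-3)) = -57*(-3) = -19*(-9) = 171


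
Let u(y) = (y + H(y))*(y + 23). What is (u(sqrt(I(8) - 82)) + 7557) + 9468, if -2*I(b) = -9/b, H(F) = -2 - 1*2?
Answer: 269625/16 + 19*I*sqrt(1303)/4 ≈ 16852.0 + 171.46*I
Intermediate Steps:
H(F) = -4 (H(F) = -2 - 2 = -4)
I(b) = 9/(2*b) (I(b) = -(-9)/(2*b) = 9/(2*b))
u(y) = (-4 + y)*(23 + y) (u(y) = (y - 4)*(y + 23) = (-4 + y)*(23 + y))
(u(sqrt(I(8) - 82)) + 7557) + 9468 = ((-92 + (sqrt((9/2)/8 - 82))**2 + 19*sqrt((9/2)/8 - 82)) + 7557) + 9468 = ((-92 + (sqrt((9/2)*(1/8) - 82))**2 + 19*sqrt((9/2)*(1/8) - 82)) + 7557) + 9468 = ((-92 + (sqrt(9/16 - 82))**2 + 19*sqrt(9/16 - 82)) + 7557) + 9468 = ((-92 + (sqrt(-1303/16))**2 + 19*sqrt(-1303/16)) + 7557) + 9468 = ((-92 + (I*sqrt(1303)/4)**2 + 19*(I*sqrt(1303)/4)) + 7557) + 9468 = ((-92 - 1303/16 + 19*I*sqrt(1303)/4) + 7557) + 9468 = ((-2775/16 + 19*I*sqrt(1303)/4) + 7557) + 9468 = (118137/16 + 19*I*sqrt(1303)/4) + 9468 = 269625/16 + 19*I*sqrt(1303)/4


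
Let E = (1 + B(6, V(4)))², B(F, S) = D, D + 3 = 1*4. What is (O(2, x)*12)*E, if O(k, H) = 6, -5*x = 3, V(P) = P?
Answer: 288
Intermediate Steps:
D = 1 (D = -3 + 1*4 = -3 + 4 = 1)
x = -⅗ (x = -⅕*3 = -⅗ ≈ -0.60000)
B(F, S) = 1
E = 4 (E = (1 + 1)² = 2² = 4)
(O(2, x)*12)*E = (6*12)*4 = 72*4 = 288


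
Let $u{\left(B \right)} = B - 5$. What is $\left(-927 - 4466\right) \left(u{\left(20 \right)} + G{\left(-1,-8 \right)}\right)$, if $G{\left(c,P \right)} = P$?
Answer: $-37751$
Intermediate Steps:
$u{\left(B \right)} = -5 + B$
$\left(-927 - 4466\right) \left(u{\left(20 \right)} + G{\left(-1,-8 \right)}\right) = \left(-927 - 4466\right) \left(\left(-5 + 20\right) - 8\right) = - 5393 \left(15 - 8\right) = \left(-5393\right) 7 = -37751$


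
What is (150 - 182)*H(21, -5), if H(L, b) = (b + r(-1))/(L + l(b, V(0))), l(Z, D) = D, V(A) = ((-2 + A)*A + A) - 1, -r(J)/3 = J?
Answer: 16/5 ≈ 3.2000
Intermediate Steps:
r(J) = -3*J
V(A) = -1 + A + A*(-2 + A) (V(A) = (A*(-2 + A) + A) - 1 = (A + A*(-2 + A)) - 1 = -1 + A + A*(-2 + A))
H(L, b) = (3 + b)/(-1 + L) (H(L, b) = (b - 3*(-1))/(L + (-1 + 0² - 1*0)) = (b + 3)/(L + (-1 + 0 + 0)) = (3 + b)/(L - 1) = (3 + b)/(-1 + L))
(150 - 182)*H(21, -5) = (150 - 182)*((3 - 5)/(-1 + 21)) = -32*(-2)/20 = -8*(-2)/5 = -32*(-⅒) = 16/5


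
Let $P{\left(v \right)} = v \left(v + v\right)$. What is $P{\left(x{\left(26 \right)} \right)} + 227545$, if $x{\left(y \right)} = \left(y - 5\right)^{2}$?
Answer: $616507$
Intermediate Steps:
$x{\left(y \right)} = \left(-5 + y\right)^{2}$
$P{\left(v \right)} = 2 v^{2}$ ($P{\left(v \right)} = v 2 v = 2 v^{2}$)
$P{\left(x{\left(26 \right)} \right)} + 227545 = 2 \left(\left(-5 + 26\right)^{2}\right)^{2} + 227545 = 2 \left(21^{2}\right)^{2} + 227545 = 2 \cdot 441^{2} + 227545 = 2 \cdot 194481 + 227545 = 388962 + 227545 = 616507$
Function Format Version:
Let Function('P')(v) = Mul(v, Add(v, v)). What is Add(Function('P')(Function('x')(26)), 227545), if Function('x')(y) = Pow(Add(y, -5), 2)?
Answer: 616507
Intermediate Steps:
Function('x')(y) = Pow(Add(-5, y), 2)
Function('P')(v) = Mul(2, Pow(v, 2)) (Function('P')(v) = Mul(v, Mul(2, v)) = Mul(2, Pow(v, 2)))
Add(Function('P')(Function('x')(26)), 227545) = Add(Mul(2, Pow(Pow(Add(-5, 26), 2), 2)), 227545) = Add(Mul(2, Pow(Pow(21, 2), 2)), 227545) = Add(Mul(2, Pow(441, 2)), 227545) = Add(Mul(2, 194481), 227545) = Add(388962, 227545) = 616507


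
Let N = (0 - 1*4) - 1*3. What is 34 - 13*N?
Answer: 125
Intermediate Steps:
N = -7 (N = (0 - 4) - 3 = -4 - 3 = -7)
34 - 13*N = 34 - 13*(-7) = 34 + 91 = 125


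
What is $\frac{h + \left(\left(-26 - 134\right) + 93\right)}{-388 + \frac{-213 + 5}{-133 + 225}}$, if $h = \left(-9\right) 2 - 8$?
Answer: $\frac{713}{2992} \approx 0.2383$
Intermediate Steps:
$h = -26$ ($h = -18 - 8 = -26$)
$\frac{h + \left(\left(-26 - 134\right) + 93\right)}{-388 + \frac{-213 + 5}{-133 + 225}} = \frac{-26 + \left(\left(-26 - 134\right) + 93\right)}{-388 + \frac{-213 + 5}{-133 + 225}} = \frac{-26 + \left(-160 + 93\right)}{-388 - \frac{208}{92}} = \frac{-26 - 67}{-388 - \frac{52}{23}} = - \frac{93}{-388 - \frac{52}{23}} = - \frac{93}{- \frac{8976}{23}} = \left(-93\right) \left(- \frac{23}{8976}\right) = \frac{713}{2992}$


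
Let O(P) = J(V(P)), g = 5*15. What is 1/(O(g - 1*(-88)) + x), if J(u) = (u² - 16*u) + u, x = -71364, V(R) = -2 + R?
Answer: -1/47858 ≈ -2.0895e-5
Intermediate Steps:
g = 75
J(u) = u² - 15*u
O(P) = (-17 + P)*(-2 + P) (O(P) = (-2 + P)*(-15 + (-2 + P)) = (-2 + P)*(-17 + P) = (-17 + P)*(-2 + P))
1/(O(g - 1*(-88)) + x) = 1/((-17 + (75 - 1*(-88)))*(-2 + (75 - 1*(-88))) - 71364) = 1/((-17 + (75 + 88))*(-2 + (75 + 88)) - 71364) = 1/((-17 + 163)*(-2 + 163) - 71364) = 1/(146*161 - 71364) = 1/(23506 - 71364) = 1/(-47858) = -1/47858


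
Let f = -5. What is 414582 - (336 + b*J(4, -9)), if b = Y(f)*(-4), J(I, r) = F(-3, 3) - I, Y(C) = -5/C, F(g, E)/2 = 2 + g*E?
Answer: 414174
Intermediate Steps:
F(g, E) = 4 + 2*E*g (F(g, E) = 2*(2 + g*E) = 2*(2 + E*g) = 4 + 2*E*g)
J(I, r) = -14 - I (J(I, r) = (4 + 2*3*(-3)) - I = (4 - 18) - I = -14 - I)
b = -4 (b = -5/(-5)*(-4) = -5*(-⅕)*(-4) = 1*(-4) = -4)
414582 - (336 + b*J(4, -9)) = 414582 - (336 - 4*(-14 - 1*4)) = 414582 - (336 - 4*(-14 - 4)) = 414582 - (336 - 4*(-18)) = 414582 - (336 + 72) = 414582 - 1*408 = 414582 - 408 = 414174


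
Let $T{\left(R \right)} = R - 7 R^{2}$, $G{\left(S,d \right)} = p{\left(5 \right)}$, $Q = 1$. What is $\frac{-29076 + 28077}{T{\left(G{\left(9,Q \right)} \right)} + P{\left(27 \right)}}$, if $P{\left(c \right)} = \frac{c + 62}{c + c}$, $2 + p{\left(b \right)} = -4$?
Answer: $\frac{53946}{13843} \approx 3.897$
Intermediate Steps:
$p{\left(b \right)} = -6$ ($p{\left(b \right)} = -2 - 4 = -6$)
$G{\left(S,d \right)} = -6$
$P{\left(c \right)} = \frac{62 + c}{2 c}$
$\frac{-29076 + 28077}{T{\left(G{\left(9,Q \right)} \right)} + P{\left(27 \right)}} = \frac{-29076 + 28077}{- 6 \left(1 - -42\right) + \frac{62 + 27}{2 \cdot 27}} = - \frac{999}{- 6 \left(1 + 42\right) + \frac{1}{2} \cdot \frac{1}{27} \cdot 89} = - \frac{999}{\left(-6\right) 43 + \frac{89}{54}} = - \frac{999}{-258 + \frac{89}{54}} = - \frac{999}{- \frac{13843}{54}} = \left(-999\right) \left(- \frac{54}{13843}\right) = \frac{53946}{13843}$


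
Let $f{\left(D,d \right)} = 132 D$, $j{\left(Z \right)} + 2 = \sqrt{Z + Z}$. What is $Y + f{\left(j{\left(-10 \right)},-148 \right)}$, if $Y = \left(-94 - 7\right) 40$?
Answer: $-4304 + 264 i \sqrt{5} \approx -4304.0 + 590.32 i$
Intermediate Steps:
$j{\left(Z \right)} = -2 + \sqrt{2} \sqrt{Z}$ ($j{\left(Z \right)} = -2 + \sqrt{Z + Z} = -2 + \sqrt{2 Z} = -2 + \sqrt{2} \sqrt{Z}$)
$Y = -4040$ ($Y = \left(-101\right) 40 = -4040$)
$Y + f{\left(j{\left(-10 \right)},-148 \right)} = -4040 + 132 \left(-2 + \sqrt{2} \sqrt{-10}\right) = -4040 + 132 \left(-2 + \sqrt{2} i \sqrt{10}\right) = -4040 + 132 \left(-2 + 2 i \sqrt{5}\right) = -4040 - \left(264 - 264 i \sqrt{5}\right) = -4304 + 264 i \sqrt{5}$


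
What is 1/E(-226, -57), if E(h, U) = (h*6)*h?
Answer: 1/306456 ≈ 3.2631e-6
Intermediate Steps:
E(h, U) = 6*h² (E(h, U) = (6*h)*h = 6*h²)
1/E(-226, -57) = 1/(6*(-226)²) = 1/(6*51076) = 1/306456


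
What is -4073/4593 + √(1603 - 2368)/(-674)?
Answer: -4073/4593 - 3*I*√85/674 ≈ -0.88678 - 0.041037*I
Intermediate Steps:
-4073/4593 + √(1603 - 2368)/(-674) = -4073*1/4593 + √(-765)*(-1/674) = -4073/4593 + (3*I*√85)*(-1/674) = -4073/4593 - 3*I*√85/674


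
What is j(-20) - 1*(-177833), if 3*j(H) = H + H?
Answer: 533459/3 ≈ 1.7782e+5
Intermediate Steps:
j(H) = 2*H/3 (j(H) = (H + H)/3 = (2*H)/3 = 2*H/3)
j(-20) - 1*(-177833) = (2/3)*(-20) - 1*(-177833) = -40/3 + 177833 = 533459/3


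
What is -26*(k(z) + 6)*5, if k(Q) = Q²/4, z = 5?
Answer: -3185/2 ≈ -1592.5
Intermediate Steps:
k(Q) = Q²/4
-26*(k(z) + 6)*5 = -26*((¼)*5² + 6)*5 = -26*((¼)*25 + 6)*5 = -26*(25/4 + 6)*5 = -637*5/2 = -26*245/4 = -3185/2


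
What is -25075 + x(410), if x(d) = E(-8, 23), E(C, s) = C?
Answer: -25083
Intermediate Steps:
x(d) = -8
-25075 + x(410) = -25075 - 8 = -25083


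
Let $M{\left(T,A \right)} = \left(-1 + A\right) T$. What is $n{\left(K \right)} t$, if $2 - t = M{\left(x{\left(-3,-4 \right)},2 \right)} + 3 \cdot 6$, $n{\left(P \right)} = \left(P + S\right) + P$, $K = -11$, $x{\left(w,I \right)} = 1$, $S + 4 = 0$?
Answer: $442$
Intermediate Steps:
$S = -4$ ($S = -4 + 0 = -4$)
$M{\left(T,A \right)} = T \left(-1 + A\right)$
$n{\left(P \right)} = -4 + 2 P$ ($n{\left(P \right)} = \left(P - 4\right) + P = \left(-4 + P\right) + P = -4 + 2 P$)
$t = -17$ ($t = 2 - \left(1 \left(-1 + 2\right) + 3 \cdot 6\right) = 2 - \left(1 \cdot 1 + 18\right) = 2 - \left(1 + 18\right) = 2 - 19 = -17$)
$n{\left(K \right)} t = \left(-4 + 2 \left(-11\right)\right) \left(-17\right) = \left(-4 - 22\right) \left(-17\right) = \left(-26\right) \left(-17\right) = 442$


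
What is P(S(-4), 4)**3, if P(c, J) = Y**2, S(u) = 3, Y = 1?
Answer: 1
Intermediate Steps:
P(c, J) = 1 (P(c, J) = 1**2 = 1)
P(S(-4), 4)**3 = 1**3 = 1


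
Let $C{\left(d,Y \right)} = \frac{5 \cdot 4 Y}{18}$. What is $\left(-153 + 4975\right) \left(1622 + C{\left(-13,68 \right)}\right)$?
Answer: $\frac{73670516}{9} \approx 8.1856 \cdot 10^{6}$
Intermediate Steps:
$C{\left(d,Y \right)} = \frac{10 Y}{9}$ ($C{\left(d,Y \right)} = 20 Y \frac{1}{18} = \frac{10 Y}{9}$)
$\left(-153 + 4975\right) \left(1622 + C{\left(-13,68 \right)}\right) = \left(-153 + 4975\right) \left(1622 + \frac{10}{9} \cdot 68\right) = 4822 \left(1622 + \frac{680}{9}\right) = 4822 \cdot \frac{15278}{9} = \frac{73670516}{9}$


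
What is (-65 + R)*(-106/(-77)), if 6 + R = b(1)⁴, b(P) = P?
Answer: -1060/11 ≈ -96.364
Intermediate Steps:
R = -5 (R = -6 + 1⁴ = -6 + 1 = -5)
(-65 + R)*(-106/(-77)) = (-65 - 5)*(-106/(-77)) = -(-7420)*(-1)/77 = -70*106/77 = -1060/11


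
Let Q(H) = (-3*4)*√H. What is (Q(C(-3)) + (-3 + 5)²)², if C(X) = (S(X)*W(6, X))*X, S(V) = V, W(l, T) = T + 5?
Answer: 2608 - 288*√2 ≈ 2200.7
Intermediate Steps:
W(l, T) = 5 + T
C(X) = X²*(5 + X) (C(X) = (X*(5 + X))*X = X²*(5 + X))
Q(H) = -12*√H
(Q(C(-3)) + (-3 + 5)²)² = (-12*3*√(5 - 3) + (-3 + 5)²)² = (-12*3*√2 + 2²)² = (-36*√2 + 4)² = (4 - 36*√2)²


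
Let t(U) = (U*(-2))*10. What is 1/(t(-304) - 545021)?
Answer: -1/538941 ≈ -1.8555e-6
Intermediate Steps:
t(U) = -20*U (t(U) = -2*U*10 = -20*U)
1/(t(-304) - 545021) = 1/(-20*(-304) - 545021) = 1/(6080 - 545021) = 1/(-538941) = -1/538941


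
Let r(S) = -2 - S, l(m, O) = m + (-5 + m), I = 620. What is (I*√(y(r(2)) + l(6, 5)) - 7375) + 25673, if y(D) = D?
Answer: 18298 + 620*√3 ≈ 19372.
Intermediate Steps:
l(m, O) = -5 + 2*m
(I*√(y(r(2)) + l(6, 5)) - 7375) + 25673 = (620*√((-2 - 1*2) + (-5 + 2*6)) - 7375) + 25673 = (620*√((-2 - 2) + (-5 + 12)) - 7375) + 25673 = (620*√(-4 + 7) - 7375) + 25673 = (620*√3 - 7375) + 25673 = (-7375 + 620*√3) + 25673 = 18298 + 620*√3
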